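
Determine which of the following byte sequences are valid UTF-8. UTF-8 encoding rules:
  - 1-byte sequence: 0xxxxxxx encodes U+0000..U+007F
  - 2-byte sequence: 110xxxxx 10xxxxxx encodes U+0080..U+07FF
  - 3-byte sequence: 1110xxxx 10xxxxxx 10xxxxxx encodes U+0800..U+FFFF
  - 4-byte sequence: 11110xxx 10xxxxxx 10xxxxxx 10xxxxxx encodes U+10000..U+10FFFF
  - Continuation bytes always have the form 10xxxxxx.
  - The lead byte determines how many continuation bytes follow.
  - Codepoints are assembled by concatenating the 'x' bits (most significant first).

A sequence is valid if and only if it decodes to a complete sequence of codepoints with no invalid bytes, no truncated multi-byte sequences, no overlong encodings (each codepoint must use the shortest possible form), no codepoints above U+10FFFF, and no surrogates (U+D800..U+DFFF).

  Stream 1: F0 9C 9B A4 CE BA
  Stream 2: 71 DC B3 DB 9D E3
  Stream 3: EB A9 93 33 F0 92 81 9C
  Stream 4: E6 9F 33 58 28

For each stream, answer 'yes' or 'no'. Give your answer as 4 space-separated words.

Stream 1: decodes cleanly. VALID
Stream 2: error at byte offset 6. INVALID
Stream 3: decodes cleanly. VALID
Stream 4: error at byte offset 2. INVALID

Answer: yes no yes no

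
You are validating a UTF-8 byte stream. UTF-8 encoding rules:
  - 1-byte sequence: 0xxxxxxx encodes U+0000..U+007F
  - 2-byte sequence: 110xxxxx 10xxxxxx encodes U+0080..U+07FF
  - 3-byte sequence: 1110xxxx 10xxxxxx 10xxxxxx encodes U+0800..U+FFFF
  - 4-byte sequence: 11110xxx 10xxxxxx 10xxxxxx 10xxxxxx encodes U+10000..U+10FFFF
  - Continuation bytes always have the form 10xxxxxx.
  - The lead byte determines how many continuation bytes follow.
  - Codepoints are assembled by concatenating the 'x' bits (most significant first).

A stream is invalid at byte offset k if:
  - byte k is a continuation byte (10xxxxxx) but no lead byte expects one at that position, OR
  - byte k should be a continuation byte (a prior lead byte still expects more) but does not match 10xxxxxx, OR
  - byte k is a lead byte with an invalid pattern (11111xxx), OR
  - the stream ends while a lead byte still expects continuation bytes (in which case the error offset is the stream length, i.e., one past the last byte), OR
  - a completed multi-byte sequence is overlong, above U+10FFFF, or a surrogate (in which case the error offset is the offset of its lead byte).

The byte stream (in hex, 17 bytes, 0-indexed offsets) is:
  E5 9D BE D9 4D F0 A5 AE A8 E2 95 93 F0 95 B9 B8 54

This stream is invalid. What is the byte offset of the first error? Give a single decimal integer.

Byte[0]=E5: 3-byte lead, need 2 cont bytes. acc=0x5
Byte[1]=9D: continuation. acc=(acc<<6)|0x1D=0x15D
Byte[2]=BE: continuation. acc=(acc<<6)|0x3E=0x577E
Completed: cp=U+577E (starts at byte 0)
Byte[3]=D9: 2-byte lead, need 1 cont bytes. acc=0x19
Byte[4]=4D: expected 10xxxxxx continuation. INVALID

Answer: 4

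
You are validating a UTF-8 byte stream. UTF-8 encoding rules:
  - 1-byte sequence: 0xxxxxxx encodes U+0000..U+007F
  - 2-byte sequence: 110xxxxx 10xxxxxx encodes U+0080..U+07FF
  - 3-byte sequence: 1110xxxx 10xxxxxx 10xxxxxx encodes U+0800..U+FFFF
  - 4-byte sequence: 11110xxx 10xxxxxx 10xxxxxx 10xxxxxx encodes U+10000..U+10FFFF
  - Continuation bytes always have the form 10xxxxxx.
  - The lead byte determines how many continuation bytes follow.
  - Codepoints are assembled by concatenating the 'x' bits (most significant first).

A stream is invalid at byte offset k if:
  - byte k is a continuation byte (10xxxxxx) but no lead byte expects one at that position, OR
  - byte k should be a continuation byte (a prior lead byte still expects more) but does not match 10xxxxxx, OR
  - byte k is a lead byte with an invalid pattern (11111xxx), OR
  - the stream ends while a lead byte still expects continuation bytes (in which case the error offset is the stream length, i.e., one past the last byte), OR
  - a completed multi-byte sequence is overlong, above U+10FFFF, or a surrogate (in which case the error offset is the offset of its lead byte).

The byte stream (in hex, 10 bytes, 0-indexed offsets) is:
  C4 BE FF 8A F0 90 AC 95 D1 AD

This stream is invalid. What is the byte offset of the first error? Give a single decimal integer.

Byte[0]=C4: 2-byte lead, need 1 cont bytes. acc=0x4
Byte[1]=BE: continuation. acc=(acc<<6)|0x3E=0x13E
Completed: cp=U+013E (starts at byte 0)
Byte[2]=FF: INVALID lead byte (not 0xxx/110x/1110/11110)

Answer: 2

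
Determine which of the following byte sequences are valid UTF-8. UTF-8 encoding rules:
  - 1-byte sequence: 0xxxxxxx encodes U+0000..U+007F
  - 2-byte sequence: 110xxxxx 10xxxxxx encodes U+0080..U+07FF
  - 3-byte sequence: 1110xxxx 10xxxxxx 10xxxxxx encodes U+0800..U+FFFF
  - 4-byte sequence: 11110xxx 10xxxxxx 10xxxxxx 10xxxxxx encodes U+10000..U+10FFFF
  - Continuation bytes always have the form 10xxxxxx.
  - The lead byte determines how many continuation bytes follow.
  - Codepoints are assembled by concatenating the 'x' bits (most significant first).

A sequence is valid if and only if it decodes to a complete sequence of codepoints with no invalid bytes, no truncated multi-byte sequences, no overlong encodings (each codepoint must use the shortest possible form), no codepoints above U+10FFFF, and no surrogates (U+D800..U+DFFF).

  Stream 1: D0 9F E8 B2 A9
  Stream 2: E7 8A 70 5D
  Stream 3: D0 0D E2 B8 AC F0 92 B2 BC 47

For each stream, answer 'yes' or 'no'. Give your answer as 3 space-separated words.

Answer: yes no no

Derivation:
Stream 1: decodes cleanly. VALID
Stream 2: error at byte offset 2. INVALID
Stream 3: error at byte offset 1. INVALID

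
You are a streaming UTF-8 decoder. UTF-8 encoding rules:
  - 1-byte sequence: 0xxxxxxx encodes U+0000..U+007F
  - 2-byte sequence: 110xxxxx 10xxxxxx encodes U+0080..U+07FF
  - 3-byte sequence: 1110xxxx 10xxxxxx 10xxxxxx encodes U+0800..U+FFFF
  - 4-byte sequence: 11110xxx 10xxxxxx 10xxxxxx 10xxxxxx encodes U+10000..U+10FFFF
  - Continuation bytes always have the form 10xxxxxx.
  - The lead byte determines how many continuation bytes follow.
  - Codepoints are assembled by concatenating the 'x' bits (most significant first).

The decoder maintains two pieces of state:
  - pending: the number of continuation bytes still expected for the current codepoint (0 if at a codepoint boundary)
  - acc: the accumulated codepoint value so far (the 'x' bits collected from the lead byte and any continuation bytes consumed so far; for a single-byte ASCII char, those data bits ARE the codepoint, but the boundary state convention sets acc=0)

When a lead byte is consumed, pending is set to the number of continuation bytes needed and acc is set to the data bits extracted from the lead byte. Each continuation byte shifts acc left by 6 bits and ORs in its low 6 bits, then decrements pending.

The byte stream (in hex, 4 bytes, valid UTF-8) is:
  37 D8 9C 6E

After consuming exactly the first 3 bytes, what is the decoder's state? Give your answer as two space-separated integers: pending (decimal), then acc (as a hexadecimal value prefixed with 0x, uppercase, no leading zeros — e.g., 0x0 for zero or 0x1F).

Answer: 0 0x61C

Derivation:
Byte[0]=37: 1-byte. pending=0, acc=0x0
Byte[1]=D8: 2-byte lead. pending=1, acc=0x18
Byte[2]=9C: continuation. acc=(acc<<6)|0x1C=0x61C, pending=0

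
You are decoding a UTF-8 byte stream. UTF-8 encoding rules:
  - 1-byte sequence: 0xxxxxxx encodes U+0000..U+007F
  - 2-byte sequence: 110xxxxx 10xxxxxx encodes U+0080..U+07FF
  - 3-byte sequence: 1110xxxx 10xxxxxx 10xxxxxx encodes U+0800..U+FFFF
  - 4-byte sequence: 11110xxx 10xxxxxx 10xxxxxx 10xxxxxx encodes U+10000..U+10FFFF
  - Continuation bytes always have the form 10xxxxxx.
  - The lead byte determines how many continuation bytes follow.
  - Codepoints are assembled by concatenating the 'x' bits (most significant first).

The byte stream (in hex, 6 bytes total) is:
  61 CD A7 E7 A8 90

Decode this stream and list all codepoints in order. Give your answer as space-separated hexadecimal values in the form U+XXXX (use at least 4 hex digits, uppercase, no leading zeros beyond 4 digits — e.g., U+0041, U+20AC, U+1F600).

Answer: U+0061 U+0367 U+7A10

Derivation:
Byte[0]=61: 1-byte ASCII. cp=U+0061
Byte[1]=CD: 2-byte lead, need 1 cont bytes. acc=0xD
Byte[2]=A7: continuation. acc=(acc<<6)|0x27=0x367
Completed: cp=U+0367 (starts at byte 1)
Byte[3]=E7: 3-byte lead, need 2 cont bytes. acc=0x7
Byte[4]=A8: continuation. acc=(acc<<6)|0x28=0x1E8
Byte[5]=90: continuation. acc=(acc<<6)|0x10=0x7A10
Completed: cp=U+7A10 (starts at byte 3)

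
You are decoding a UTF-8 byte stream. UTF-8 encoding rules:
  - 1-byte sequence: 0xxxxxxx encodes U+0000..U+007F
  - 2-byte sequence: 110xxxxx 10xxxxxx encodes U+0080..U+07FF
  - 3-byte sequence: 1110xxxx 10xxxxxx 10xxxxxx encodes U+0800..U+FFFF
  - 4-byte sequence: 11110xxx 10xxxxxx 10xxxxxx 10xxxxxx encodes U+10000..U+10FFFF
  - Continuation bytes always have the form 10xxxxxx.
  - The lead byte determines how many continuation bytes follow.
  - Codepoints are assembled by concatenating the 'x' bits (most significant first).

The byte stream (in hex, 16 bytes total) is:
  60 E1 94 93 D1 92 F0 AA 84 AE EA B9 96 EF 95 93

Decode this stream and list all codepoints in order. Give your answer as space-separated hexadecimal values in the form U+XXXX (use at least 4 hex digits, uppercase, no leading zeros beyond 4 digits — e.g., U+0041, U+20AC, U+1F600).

Answer: U+0060 U+1513 U+0452 U+2A12E U+AE56 U+F553

Derivation:
Byte[0]=60: 1-byte ASCII. cp=U+0060
Byte[1]=E1: 3-byte lead, need 2 cont bytes. acc=0x1
Byte[2]=94: continuation. acc=(acc<<6)|0x14=0x54
Byte[3]=93: continuation. acc=(acc<<6)|0x13=0x1513
Completed: cp=U+1513 (starts at byte 1)
Byte[4]=D1: 2-byte lead, need 1 cont bytes. acc=0x11
Byte[5]=92: continuation. acc=(acc<<6)|0x12=0x452
Completed: cp=U+0452 (starts at byte 4)
Byte[6]=F0: 4-byte lead, need 3 cont bytes. acc=0x0
Byte[7]=AA: continuation. acc=(acc<<6)|0x2A=0x2A
Byte[8]=84: continuation. acc=(acc<<6)|0x04=0xA84
Byte[9]=AE: continuation. acc=(acc<<6)|0x2E=0x2A12E
Completed: cp=U+2A12E (starts at byte 6)
Byte[10]=EA: 3-byte lead, need 2 cont bytes. acc=0xA
Byte[11]=B9: continuation. acc=(acc<<6)|0x39=0x2B9
Byte[12]=96: continuation. acc=(acc<<6)|0x16=0xAE56
Completed: cp=U+AE56 (starts at byte 10)
Byte[13]=EF: 3-byte lead, need 2 cont bytes. acc=0xF
Byte[14]=95: continuation. acc=(acc<<6)|0x15=0x3D5
Byte[15]=93: continuation. acc=(acc<<6)|0x13=0xF553
Completed: cp=U+F553 (starts at byte 13)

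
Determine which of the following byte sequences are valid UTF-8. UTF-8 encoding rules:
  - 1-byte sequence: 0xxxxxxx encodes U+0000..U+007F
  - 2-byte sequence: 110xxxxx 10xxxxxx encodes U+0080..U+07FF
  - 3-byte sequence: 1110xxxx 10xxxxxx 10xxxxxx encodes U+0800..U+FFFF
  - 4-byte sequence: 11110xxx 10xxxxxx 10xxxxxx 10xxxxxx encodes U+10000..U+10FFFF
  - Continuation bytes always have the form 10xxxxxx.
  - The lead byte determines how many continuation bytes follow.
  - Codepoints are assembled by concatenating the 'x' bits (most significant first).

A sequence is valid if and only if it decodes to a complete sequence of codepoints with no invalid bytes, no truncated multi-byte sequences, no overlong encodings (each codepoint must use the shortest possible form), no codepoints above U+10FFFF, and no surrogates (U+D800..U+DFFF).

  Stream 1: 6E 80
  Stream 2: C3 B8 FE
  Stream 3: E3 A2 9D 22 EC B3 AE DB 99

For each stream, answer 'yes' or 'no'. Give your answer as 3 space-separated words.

Answer: no no yes

Derivation:
Stream 1: error at byte offset 1. INVALID
Stream 2: error at byte offset 2. INVALID
Stream 3: decodes cleanly. VALID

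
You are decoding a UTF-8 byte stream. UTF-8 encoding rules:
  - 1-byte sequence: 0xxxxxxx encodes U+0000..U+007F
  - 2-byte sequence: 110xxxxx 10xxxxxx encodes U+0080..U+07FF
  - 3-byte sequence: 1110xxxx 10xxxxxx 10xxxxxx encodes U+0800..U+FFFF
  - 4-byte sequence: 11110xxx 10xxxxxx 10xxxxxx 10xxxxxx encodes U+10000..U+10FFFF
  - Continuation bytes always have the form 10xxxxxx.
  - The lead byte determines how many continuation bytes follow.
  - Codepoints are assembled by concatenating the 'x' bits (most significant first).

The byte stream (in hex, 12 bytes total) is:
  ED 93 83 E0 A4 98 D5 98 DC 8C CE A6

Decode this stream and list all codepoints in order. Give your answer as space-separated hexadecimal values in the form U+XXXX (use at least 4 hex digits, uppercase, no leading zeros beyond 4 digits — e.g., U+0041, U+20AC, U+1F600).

Answer: U+D4C3 U+0918 U+0558 U+070C U+03A6

Derivation:
Byte[0]=ED: 3-byte lead, need 2 cont bytes. acc=0xD
Byte[1]=93: continuation. acc=(acc<<6)|0x13=0x353
Byte[2]=83: continuation. acc=(acc<<6)|0x03=0xD4C3
Completed: cp=U+D4C3 (starts at byte 0)
Byte[3]=E0: 3-byte lead, need 2 cont bytes. acc=0x0
Byte[4]=A4: continuation. acc=(acc<<6)|0x24=0x24
Byte[5]=98: continuation. acc=(acc<<6)|0x18=0x918
Completed: cp=U+0918 (starts at byte 3)
Byte[6]=D5: 2-byte lead, need 1 cont bytes. acc=0x15
Byte[7]=98: continuation. acc=(acc<<6)|0x18=0x558
Completed: cp=U+0558 (starts at byte 6)
Byte[8]=DC: 2-byte lead, need 1 cont bytes. acc=0x1C
Byte[9]=8C: continuation. acc=(acc<<6)|0x0C=0x70C
Completed: cp=U+070C (starts at byte 8)
Byte[10]=CE: 2-byte lead, need 1 cont bytes. acc=0xE
Byte[11]=A6: continuation. acc=(acc<<6)|0x26=0x3A6
Completed: cp=U+03A6 (starts at byte 10)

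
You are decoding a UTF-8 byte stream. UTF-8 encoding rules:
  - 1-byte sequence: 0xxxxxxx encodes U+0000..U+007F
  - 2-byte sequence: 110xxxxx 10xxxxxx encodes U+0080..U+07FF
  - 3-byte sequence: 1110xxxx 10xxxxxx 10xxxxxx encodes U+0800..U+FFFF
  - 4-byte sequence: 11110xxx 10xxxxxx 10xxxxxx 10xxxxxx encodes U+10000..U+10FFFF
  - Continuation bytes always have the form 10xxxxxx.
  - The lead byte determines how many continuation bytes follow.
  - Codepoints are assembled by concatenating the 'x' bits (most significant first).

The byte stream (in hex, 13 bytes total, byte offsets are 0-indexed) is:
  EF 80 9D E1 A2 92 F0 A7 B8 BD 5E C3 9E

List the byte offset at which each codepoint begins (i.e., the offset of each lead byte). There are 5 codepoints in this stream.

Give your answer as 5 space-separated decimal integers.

Byte[0]=EF: 3-byte lead, need 2 cont bytes. acc=0xF
Byte[1]=80: continuation. acc=(acc<<6)|0x00=0x3C0
Byte[2]=9D: continuation. acc=(acc<<6)|0x1D=0xF01D
Completed: cp=U+F01D (starts at byte 0)
Byte[3]=E1: 3-byte lead, need 2 cont bytes. acc=0x1
Byte[4]=A2: continuation. acc=(acc<<6)|0x22=0x62
Byte[5]=92: continuation. acc=(acc<<6)|0x12=0x1892
Completed: cp=U+1892 (starts at byte 3)
Byte[6]=F0: 4-byte lead, need 3 cont bytes. acc=0x0
Byte[7]=A7: continuation. acc=(acc<<6)|0x27=0x27
Byte[8]=B8: continuation. acc=(acc<<6)|0x38=0x9F8
Byte[9]=BD: continuation. acc=(acc<<6)|0x3D=0x27E3D
Completed: cp=U+27E3D (starts at byte 6)
Byte[10]=5E: 1-byte ASCII. cp=U+005E
Byte[11]=C3: 2-byte lead, need 1 cont bytes. acc=0x3
Byte[12]=9E: continuation. acc=(acc<<6)|0x1E=0xDE
Completed: cp=U+00DE (starts at byte 11)

Answer: 0 3 6 10 11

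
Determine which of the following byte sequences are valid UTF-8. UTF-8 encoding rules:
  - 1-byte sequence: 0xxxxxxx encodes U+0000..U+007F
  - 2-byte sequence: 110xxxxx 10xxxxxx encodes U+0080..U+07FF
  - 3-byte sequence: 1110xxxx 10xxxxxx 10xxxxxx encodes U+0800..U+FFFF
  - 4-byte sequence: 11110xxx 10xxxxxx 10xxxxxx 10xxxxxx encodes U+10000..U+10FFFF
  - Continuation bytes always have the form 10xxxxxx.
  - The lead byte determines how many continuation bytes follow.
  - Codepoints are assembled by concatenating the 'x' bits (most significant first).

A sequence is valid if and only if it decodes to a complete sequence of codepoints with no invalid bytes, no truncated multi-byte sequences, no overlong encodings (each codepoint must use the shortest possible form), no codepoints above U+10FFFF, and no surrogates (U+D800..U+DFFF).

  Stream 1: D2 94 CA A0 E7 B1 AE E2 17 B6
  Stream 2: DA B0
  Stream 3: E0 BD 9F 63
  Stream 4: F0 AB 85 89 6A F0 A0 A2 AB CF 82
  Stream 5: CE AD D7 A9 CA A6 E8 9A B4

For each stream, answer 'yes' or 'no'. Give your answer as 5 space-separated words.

Stream 1: error at byte offset 8. INVALID
Stream 2: decodes cleanly. VALID
Stream 3: decodes cleanly. VALID
Stream 4: decodes cleanly. VALID
Stream 5: decodes cleanly. VALID

Answer: no yes yes yes yes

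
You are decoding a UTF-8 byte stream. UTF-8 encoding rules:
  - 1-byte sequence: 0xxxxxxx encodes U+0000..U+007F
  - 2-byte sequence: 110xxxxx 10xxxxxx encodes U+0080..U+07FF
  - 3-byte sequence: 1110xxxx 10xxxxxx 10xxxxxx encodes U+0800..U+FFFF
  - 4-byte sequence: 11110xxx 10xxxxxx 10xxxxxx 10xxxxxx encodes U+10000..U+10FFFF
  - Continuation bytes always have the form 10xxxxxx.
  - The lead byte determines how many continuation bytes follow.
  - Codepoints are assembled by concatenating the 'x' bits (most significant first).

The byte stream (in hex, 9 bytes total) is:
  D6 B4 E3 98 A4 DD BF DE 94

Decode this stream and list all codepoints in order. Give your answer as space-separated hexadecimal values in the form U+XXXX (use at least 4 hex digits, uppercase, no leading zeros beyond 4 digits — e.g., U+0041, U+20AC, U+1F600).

Answer: U+05B4 U+3624 U+077F U+0794

Derivation:
Byte[0]=D6: 2-byte lead, need 1 cont bytes. acc=0x16
Byte[1]=B4: continuation. acc=(acc<<6)|0x34=0x5B4
Completed: cp=U+05B4 (starts at byte 0)
Byte[2]=E3: 3-byte lead, need 2 cont bytes. acc=0x3
Byte[3]=98: continuation. acc=(acc<<6)|0x18=0xD8
Byte[4]=A4: continuation. acc=(acc<<6)|0x24=0x3624
Completed: cp=U+3624 (starts at byte 2)
Byte[5]=DD: 2-byte lead, need 1 cont bytes. acc=0x1D
Byte[6]=BF: continuation. acc=(acc<<6)|0x3F=0x77F
Completed: cp=U+077F (starts at byte 5)
Byte[7]=DE: 2-byte lead, need 1 cont bytes. acc=0x1E
Byte[8]=94: continuation. acc=(acc<<6)|0x14=0x794
Completed: cp=U+0794 (starts at byte 7)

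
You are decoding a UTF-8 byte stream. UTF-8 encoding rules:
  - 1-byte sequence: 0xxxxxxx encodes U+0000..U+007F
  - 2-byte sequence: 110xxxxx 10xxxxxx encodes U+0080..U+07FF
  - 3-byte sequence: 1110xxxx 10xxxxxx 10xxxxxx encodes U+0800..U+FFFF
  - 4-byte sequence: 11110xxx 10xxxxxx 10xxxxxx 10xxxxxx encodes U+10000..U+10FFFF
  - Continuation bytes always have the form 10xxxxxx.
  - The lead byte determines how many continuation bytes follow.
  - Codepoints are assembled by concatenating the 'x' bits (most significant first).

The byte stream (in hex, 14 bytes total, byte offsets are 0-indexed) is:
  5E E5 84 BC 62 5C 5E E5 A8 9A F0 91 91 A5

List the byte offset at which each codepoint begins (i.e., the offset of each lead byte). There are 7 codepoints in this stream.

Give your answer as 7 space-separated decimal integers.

Byte[0]=5E: 1-byte ASCII. cp=U+005E
Byte[1]=E5: 3-byte lead, need 2 cont bytes. acc=0x5
Byte[2]=84: continuation. acc=(acc<<6)|0x04=0x144
Byte[3]=BC: continuation. acc=(acc<<6)|0x3C=0x513C
Completed: cp=U+513C (starts at byte 1)
Byte[4]=62: 1-byte ASCII. cp=U+0062
Byte[5]=5C: 1-byte ASCII. cp=U+005C
Byte[6]=5E: 1-byte ASCII. cp=U+005E
Byte[7]=E5: 3-byte lead, need 2 cont bytes. acc=0x5
Byte[8]=A8: continuation. acc=(acc<<6)|0x28=0x168
Byte[9]=9A: continuation. acc=(acc<<6)|0x1A=0x5A1A
Completed: cp=U+5A1A (starts at byte 7)
Byte[10]=F0: 4-byte lead, need 3 cont bytes. acc=0x0
Byte[11]=91: continuation. acc=(acc<<6)|0x11=0x11
Byte[12]=91: continuation. acc=(acc<<6)|0x11=0x451
Byte[13]=A5: continuation. acc=(acc<<6)|0x25=0x11465
Completed: cp=U+11465 (starts at byte 10)

Answer: 0 1 4 5 6 7 10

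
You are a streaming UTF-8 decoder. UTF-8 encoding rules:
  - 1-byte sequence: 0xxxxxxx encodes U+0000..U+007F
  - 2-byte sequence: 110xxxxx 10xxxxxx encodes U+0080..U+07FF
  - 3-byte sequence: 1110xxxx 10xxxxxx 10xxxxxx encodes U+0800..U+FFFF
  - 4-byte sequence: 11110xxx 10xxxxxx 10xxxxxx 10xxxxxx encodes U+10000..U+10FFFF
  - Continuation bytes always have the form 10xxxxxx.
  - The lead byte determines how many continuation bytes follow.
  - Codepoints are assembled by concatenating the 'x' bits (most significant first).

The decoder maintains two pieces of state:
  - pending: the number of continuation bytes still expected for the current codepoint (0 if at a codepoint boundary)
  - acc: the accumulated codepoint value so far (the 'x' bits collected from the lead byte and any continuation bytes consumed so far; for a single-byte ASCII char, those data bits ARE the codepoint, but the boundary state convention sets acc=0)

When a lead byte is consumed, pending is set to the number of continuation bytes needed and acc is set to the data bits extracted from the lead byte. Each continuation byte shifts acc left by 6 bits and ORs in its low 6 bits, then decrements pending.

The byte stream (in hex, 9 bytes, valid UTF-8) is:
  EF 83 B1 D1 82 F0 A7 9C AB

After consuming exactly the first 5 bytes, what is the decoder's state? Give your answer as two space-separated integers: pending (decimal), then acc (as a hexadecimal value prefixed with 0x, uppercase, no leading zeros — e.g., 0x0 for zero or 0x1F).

Byte[0]=EF: 3-byte lead. pending=2, acc=0xF
Byte[1]=83: continuation. acc=(acc<<6)|0x03=0x3C3, pending=1
Byte[2]=B1: continuation. acc=(acc<<6)|0x31=0xF0F1, pending=0
Byte[3]=D1: 2-byte lead. pending=1, acc=0x11
Byte[4]=82: continuation. acc=(acc<<6)|0x02=0x442, pending=0

Answer: 0 0x442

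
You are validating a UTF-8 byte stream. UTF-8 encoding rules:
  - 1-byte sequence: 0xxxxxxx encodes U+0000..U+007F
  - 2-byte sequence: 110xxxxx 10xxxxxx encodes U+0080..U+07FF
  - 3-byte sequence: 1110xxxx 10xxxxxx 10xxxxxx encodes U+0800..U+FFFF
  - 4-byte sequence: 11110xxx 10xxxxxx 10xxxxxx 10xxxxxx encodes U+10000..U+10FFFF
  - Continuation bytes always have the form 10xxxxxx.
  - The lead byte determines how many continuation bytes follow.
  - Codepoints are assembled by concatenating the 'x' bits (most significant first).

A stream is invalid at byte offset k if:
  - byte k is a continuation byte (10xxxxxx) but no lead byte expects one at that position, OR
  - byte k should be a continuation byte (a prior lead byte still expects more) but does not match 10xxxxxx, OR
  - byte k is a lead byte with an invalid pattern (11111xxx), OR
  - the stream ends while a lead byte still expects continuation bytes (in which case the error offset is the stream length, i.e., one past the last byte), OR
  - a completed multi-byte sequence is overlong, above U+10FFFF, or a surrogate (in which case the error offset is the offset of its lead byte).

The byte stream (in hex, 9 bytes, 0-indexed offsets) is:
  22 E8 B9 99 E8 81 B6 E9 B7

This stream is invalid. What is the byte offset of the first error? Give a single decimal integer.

Answer: 9

Derivation:
Byte[0]=22: 1-byte ASCII. cp=U+0022
Byte[1]=E8: 3-byte lead, need 2 cont bytes. acc=0x8
Byte[2]=B9: continuation. acc=(acc<<6)|0x39=0x239
Byte[3]=99: continuation. acc=(acc<<6)|0x19=0x8E59
Completed: cp=U+8E59 (starts at byte 1)
Byte[4]=E8: 3-byte lead, need 2 cont bytes. acc=0x8
Byte[5]=81: continuation. acc=(acc<<6)|0x01=0x201
Byte[6]=B6: continuation. acc=(acc<<6)|0x36=0x8076
Completed: cp=U+8076 (starts at byte 4)
Byte[7]=E9: 3-byte lead, need 2 cont bytes. acc=0x9
Byte[8]=B7: continuation. acc=(acc<<6)|0x37=0x277
Byte[9]: stream ended, expected continuation. INVALID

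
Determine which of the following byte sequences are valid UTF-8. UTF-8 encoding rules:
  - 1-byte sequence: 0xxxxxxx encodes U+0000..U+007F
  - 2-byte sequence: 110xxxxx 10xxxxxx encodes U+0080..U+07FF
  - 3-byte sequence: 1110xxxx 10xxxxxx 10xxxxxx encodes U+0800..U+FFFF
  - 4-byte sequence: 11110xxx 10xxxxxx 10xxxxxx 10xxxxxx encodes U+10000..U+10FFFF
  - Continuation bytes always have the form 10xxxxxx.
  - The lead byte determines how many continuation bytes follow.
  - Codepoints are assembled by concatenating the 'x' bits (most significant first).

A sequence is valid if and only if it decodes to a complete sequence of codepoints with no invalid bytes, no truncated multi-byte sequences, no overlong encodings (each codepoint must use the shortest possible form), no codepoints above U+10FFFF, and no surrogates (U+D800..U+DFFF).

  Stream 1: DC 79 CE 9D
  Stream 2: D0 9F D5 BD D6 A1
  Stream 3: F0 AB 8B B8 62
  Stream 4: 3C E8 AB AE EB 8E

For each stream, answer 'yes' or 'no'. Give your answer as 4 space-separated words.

Stream 1: error at byte offset 1. INVALID
Stream 2: decodes cleanly. VALID
Stream 3: decodes cleanly. VALID
Stream 4: error at byte offset 6. INVALID

Answer: no yes yes no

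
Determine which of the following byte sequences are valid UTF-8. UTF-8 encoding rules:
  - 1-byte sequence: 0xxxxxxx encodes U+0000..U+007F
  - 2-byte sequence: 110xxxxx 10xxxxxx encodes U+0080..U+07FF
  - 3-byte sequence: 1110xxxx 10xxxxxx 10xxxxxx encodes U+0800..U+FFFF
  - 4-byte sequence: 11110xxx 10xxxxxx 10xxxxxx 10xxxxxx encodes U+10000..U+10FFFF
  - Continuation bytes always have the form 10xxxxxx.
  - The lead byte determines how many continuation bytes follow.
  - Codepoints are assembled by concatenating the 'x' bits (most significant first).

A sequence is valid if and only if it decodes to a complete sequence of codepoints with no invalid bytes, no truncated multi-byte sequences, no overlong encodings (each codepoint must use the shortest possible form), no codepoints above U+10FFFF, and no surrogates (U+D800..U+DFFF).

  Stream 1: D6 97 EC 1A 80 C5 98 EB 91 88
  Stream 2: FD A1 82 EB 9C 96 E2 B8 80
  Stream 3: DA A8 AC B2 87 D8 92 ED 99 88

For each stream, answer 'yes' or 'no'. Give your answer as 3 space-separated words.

Stream 1: error at byte offset 3. INVALID
Stream 2: error at byte offset 0. INVALID
Stream 3: error at byte offset 2. INVALID

Answer: no no no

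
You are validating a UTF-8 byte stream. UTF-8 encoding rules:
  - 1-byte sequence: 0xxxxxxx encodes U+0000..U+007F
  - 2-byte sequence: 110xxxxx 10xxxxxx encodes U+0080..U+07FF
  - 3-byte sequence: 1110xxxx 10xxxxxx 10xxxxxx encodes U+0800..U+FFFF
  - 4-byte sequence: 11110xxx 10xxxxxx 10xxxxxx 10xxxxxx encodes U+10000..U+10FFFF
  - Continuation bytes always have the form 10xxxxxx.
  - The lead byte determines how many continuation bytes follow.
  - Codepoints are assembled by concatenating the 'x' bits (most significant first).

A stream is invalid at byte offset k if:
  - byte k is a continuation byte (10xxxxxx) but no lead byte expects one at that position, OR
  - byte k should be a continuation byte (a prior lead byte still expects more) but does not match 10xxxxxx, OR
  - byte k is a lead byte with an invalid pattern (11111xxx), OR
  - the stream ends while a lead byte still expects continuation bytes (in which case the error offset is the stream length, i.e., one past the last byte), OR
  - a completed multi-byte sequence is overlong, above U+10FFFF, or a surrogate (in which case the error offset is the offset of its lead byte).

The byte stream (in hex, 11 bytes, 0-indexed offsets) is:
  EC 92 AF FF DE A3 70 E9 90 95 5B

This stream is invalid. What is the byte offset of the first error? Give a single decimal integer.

Byte[0]=EC: 3-byte lead, need 2 cont bytes. acc=0xC
Byte[1]=92: continuation. acc=(acc<<6)|0x12=0x312
Byte[2]=AF: continuation. acc=(acc<<6)|0x2F=0xC4AF
Completed: cp=U+C4AF (starts at byte 0)
Byte[3]=FF: INVALID lead byte (not 0xxx/110x/1110/11110)

Answer: 3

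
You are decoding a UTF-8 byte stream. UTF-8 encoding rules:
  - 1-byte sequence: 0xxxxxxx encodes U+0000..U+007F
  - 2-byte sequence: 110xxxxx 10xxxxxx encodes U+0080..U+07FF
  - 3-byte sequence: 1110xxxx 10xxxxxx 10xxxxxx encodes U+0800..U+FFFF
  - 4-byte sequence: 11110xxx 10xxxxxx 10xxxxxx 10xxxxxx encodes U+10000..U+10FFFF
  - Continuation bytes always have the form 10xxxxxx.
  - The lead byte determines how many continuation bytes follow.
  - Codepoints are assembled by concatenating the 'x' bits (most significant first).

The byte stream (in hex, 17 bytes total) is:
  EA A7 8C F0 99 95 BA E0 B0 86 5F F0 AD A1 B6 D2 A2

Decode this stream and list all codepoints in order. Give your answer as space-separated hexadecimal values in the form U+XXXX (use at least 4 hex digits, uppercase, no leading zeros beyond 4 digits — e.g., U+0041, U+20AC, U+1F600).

Byte[0]=EA: 3-byte lead, need 2 cont bytes. acc=0xA
Byte[1]=A7: continuation. acc=(acc<<6)|0x27=0x2A7
Byte[2]=8C: continuation. acc=(acc<<6)|0x0C=0xA9CC
Completed: cp=U+A9CC (starts at byte 0)
Byte[3]=F0: 4-byte lead, need 3 cont bytes. acc=0x0
Byte[4]=99: continuation. acc=(acc<<6)|0x19=0x19
Byte[5]=95: continuation. acc=(acc<<6)|0x15=0x655
Byte[6]=BA: continuation. acc=(acc<<6)|0x3A=0x1957A
Completed: cp=U+1957A (starts at byte 3)
Byte[7]=E0: 3-byte lead, need 2 cont bytes. acc=0x0
Byte[8]=B0: continuation. acc=(acc<<6)|0x30=0x30
Byte[9]=86: continuation. acc=(acc<<6)|0x06=0xC06
Completed: cp=U+0C06 (starts at byte 7)
Byte[10]=5F: 1-byte ASCII. cp=U+005F
Byte[11]=F0: 4-byte lead, need 3 cont bytes. acc=0x0
Byte[12]=AD: continuation. acc=(acc<<6)|0x2D=0x2D
Byte[13]=A1: continuation. acc=(acc<<6)|0x21=0xB61
Byte[14]=B6: continuation. acc=(acc<<6)|0x36=0x2D876
Completed: cp=U+2D876 (starts at byte 11)
Byte[15]=D2: 2-byte lead, need 1 cont bytes. acc=0x12
Byte[16]=A2: continuation. acc=(acc<<6)|0x22=0x4A2
Completed: cp=U+04A2 (starts at byte 15)

Answer: U+A9CC U+1957A U+0C06 U+005F U+2D876 U+04A2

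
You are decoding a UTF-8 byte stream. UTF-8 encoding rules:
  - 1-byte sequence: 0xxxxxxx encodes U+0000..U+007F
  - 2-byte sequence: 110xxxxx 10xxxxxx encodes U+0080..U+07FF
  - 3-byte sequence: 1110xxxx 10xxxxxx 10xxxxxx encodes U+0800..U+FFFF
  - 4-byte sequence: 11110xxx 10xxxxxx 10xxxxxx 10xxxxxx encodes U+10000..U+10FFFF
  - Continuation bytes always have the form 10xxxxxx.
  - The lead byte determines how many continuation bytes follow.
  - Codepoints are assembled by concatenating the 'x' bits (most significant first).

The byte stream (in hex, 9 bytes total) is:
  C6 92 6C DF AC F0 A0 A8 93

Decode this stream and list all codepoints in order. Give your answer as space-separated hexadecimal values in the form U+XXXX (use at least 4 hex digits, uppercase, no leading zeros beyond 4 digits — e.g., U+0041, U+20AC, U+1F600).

Answer: U+0192 U+006C U+07EC U+20A13

Derivation:
Byte[0]=C6: 2-byte lead, need 1 cont bytes. acc=0x6
Byte[1]=92: continuation. acc=(acc<<6)|0x12=0x192
Completed: cp=U+0192 (starts at byte 0)
Byte[2]=6C: 1-byte ASCII. cp=U+006C
Byte[3]=DF: 2-byte lead, need 1 cont bytes. acc=0x1F
Byte[4]=AC: continuation. acc=(acc<<6)|0x2C=0x7EC
Completed: cp=U+07EC (starts at byte 3)
Byte[5]=F0: 4-byte lead, need 3 cont bytes. acc=0x0
Byte[6]=A0: continuation. acc=(acc<<6)|0x20=0x20
Byte[7]=A8: continuation. acc=(acc<<6)|0x28=0x828
Byte[8]=93: continuation. acc=(acc<<6)|0x13=0x20A13
Completed: cp=U+20A13 (starts at byte 5)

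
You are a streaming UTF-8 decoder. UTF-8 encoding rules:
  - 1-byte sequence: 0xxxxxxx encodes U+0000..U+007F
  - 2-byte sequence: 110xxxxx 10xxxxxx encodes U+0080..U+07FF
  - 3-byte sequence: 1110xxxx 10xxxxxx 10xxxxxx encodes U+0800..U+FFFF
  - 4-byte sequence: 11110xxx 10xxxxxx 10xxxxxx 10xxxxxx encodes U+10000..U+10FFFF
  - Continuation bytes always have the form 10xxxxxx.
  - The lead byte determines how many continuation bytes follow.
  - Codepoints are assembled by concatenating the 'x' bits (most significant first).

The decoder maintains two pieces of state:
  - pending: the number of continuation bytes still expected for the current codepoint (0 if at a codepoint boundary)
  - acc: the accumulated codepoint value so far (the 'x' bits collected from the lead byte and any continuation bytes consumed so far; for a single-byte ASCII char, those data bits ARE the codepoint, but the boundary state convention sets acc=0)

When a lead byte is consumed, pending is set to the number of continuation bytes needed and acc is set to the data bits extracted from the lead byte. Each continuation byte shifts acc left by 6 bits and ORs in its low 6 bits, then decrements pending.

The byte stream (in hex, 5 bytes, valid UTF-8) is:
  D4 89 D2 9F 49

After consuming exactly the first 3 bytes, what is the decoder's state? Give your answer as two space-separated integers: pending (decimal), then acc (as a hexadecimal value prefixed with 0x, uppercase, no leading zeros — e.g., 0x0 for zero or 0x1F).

Byte[0]=D4: 2-byte lead. pending=1, acc=0x14
Byte[1]=89: continuation. acc=(acc<<6)|0x09=0x509, pending=0
Byte[2]=D2: 2-byte lead. pending=1, acc=0x12

Answer: 1 0x12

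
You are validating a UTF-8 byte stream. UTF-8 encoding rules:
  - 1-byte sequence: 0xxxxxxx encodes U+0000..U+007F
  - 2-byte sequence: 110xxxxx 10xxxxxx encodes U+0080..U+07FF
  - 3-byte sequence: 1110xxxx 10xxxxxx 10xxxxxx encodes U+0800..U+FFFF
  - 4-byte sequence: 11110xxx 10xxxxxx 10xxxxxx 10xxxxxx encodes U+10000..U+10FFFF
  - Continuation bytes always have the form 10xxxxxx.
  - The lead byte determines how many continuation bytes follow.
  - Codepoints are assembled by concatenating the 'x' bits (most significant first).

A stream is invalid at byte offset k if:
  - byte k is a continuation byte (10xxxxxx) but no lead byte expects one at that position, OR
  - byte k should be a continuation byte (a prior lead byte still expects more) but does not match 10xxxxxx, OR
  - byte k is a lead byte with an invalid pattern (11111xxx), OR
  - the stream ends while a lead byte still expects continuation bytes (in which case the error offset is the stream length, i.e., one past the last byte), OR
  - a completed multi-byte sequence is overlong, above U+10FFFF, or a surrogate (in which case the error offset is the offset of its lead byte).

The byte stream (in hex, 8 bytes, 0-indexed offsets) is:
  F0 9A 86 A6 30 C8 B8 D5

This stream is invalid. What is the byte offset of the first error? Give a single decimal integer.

Answer: 8

Derivation:
Byte[0]=F0: 4-byte lead, need 3 cont bytes. acc=0x0
Byte[1]=9A: continuation. acc=(acc<<6)|0x1A=0x1A
Byte[2]=86: continuation. acc=(acc<<6)|0x06=0x686
Byte[3]=A6: continuation. acc=(acc<<6)|0x26=0x1A1A6
Completed: cp=U+1A1A6 (starts at byte 0)
Byte[4]=30: 1-byte ASCII. cp=U+0030
Byte[5]=C8: 2-byte lead, need 1 cont bytes. acc=0x8
Byte[6]=B8: continuation. acc=(acc<<6)|0x38=0x238
Completed: cp=U+0238 (starts at byte 5)
Byte[7]=D5: 2-byte lead, need 1 cont bytes. acc=0x15
Byte[8]: stream ended, expected continuation. INVALID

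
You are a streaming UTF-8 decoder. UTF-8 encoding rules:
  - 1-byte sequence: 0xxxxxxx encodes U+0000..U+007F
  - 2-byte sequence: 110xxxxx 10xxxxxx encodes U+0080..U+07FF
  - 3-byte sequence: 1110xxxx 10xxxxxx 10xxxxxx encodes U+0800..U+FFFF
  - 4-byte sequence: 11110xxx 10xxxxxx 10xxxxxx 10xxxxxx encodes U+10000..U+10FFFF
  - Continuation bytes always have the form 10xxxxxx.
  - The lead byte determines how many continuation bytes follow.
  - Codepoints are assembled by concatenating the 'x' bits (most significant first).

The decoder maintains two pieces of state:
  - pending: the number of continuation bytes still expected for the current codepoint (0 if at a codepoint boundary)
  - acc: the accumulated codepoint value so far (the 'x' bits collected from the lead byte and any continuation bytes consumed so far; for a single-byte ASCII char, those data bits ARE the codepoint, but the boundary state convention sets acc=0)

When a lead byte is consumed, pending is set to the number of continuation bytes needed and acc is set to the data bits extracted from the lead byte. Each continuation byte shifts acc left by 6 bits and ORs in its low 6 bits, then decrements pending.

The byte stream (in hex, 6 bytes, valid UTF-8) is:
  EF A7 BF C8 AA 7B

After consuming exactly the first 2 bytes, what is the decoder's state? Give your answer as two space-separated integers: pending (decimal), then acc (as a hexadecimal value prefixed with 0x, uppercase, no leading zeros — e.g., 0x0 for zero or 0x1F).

Byte[0]=EF: 3-byte lead. pending=2, acc=0xF
Byte[1]=A7: continuation. acc=(acc<<6)|0x27=0x3E7, pending=1

Answer: 1 0x3E7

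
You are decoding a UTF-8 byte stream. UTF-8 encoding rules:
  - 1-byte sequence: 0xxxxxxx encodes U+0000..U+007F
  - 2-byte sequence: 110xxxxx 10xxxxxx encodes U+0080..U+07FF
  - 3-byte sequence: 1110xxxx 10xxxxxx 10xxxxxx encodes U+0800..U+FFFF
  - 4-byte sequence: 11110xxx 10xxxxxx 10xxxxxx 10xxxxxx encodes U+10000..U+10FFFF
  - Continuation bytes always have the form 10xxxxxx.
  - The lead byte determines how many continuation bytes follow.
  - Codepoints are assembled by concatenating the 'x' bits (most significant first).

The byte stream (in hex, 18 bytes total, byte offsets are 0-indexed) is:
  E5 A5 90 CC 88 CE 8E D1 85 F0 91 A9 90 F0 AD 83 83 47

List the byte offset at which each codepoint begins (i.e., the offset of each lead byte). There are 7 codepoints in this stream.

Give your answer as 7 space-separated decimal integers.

Byte[0]=E5: 3-byte lead, need 2 cont bytes. acc=0x5
Byte[1]=A5: continuation. acc=(acc<<6)|0x25=0x165
Byte[2]=90: continuation. acc=(acc<<6)|0x10=0x5950
Completed: cp=U+5950 (starts at byte 0)
Byte[3]=CC: 2-byte lead, need 1 cont bytes. acc=0xC
Byte[4]=88: continuation. acc=(acc<<6)|0x08=0x308
Completed: cp=U+0308 (starts at byte 3)
Byte[5]=CE: 2-byte lead, need 1 cont bytes. acc=0xE
Byte[6]=8E: continuation. acc=(acc<<6)|0x0E=0x38E
Completed: cp=U+038E (starts at byte 5)
Byte[7]=D1: 2-byte lead, need 1 cont bytes. acc=0x11
Byte[8]=85: continuation. acc=(acc<<6)|0x05=0x445
Completed: cp=U+0445 (starts at byte 7)
Byte[9]=F0: 4-byte lead, need 3 cont bytes. acc=0x0
Byte[10]=91: continuation. acc=(acc<<6)|0x11=0x11
Byte[11]=A9: continuation. acc=(acc<<6)|0x29=0x469
Byte[12]=90: continuation. acc=(acc<<6)|0x10=0x11A50
Completed: cp=U+11A50 (starts at byte 9)
Byte[13]=F0: 4-byte lead, need 3 cont bytes. acc=0x0
Byte[14]=AD: continuation. acc=(acc<<6)|0x2D=0x2D
Byte[15]=83: continuation. acc=(acc<<6)|0x03=0xB43
Byte[16]=83: continuation. acc=(acc<<6)|0x03=0x2D0C3
Completed: cp=U+2D0C3 (starts at byte 13)
Byte[17]=47: 1-byte ASCII. cp=U+0047

Answer: 0 3 5 7 9 13 17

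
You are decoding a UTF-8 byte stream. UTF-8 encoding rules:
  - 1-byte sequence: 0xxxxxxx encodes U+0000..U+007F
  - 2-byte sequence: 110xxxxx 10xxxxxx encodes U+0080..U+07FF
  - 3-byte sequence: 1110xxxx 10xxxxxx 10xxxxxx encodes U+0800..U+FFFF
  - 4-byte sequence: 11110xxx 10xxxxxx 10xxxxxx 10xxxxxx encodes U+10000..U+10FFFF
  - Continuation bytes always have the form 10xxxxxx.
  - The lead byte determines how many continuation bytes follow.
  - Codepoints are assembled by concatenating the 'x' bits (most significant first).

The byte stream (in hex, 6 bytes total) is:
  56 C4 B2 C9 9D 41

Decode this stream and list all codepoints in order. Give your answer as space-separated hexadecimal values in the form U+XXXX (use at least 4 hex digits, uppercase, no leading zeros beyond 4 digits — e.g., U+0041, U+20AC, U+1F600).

Byte[0]=56: 1-byte ASCII. cp=U+0056
Byte[1]=C4: 2-byte lead, need 1 cont bytes. acc=0x4
Byte[2]=B2: continuation. acc=(acc<<6)|0x32=0x132
Completed: cp=U+0132 (starts at byte 1)
Byte[3]=C9: 2-byte lead, need 1 cont bytes. acc=0x9
Byte[4]=9D: continuation. acc=(acc<<6)|0x1D=0x25D
Completed: cp=U+025D (starts at byte 3)
Byte[5]=41: 1-byte ASCII. cp=U+0041

Answer: U+0056 U+0132 U+025D U+0041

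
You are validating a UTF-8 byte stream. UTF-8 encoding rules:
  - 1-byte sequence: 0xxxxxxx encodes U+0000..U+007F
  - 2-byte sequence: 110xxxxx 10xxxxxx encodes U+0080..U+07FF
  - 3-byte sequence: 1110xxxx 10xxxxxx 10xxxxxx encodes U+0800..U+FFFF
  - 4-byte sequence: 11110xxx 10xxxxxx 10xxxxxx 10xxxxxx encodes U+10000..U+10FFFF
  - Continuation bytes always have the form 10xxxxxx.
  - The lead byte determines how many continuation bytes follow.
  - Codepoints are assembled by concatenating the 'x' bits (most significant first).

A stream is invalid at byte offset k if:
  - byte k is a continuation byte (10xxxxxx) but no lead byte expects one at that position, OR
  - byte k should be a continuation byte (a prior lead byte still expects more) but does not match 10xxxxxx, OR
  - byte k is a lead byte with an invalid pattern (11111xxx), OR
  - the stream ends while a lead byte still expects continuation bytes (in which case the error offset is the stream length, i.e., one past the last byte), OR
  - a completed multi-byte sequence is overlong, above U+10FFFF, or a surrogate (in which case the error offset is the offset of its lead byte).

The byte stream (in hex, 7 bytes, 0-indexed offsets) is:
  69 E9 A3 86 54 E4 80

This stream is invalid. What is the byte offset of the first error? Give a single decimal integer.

Byte[0]=69: 1-byte ASCII. cp=U+0069
Byte[1]=E9: 3-byte lead, need 2 cont bytes. acc=0x9
Byte[2]=A3: continuation. acc=(acc<<6)|0x23=0x263
Byte[3]=86: continuation. acc=(acc<<6)|0x06=0x98C6
Completed: cp=U+98C6 (starts at byte 1)
Byte[4]=54: 1-byte ASCII. cp=U+0054
Byte[5]=E4: 3-byte lead, need 2 cont bytes. acc=0x4
Byte[6]=80: continuation. acc=(acc<<6)|0x00=0x100
Byte[7]: stream ended, expected continuation. INVALID

Answer: 7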